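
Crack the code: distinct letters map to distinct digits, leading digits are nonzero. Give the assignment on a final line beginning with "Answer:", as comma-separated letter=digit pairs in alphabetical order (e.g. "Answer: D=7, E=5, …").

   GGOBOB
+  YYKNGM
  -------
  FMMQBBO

Step 1. [col 1: B + M ≡ O (mod 10)] M=2 is one option consistent with column 1 (B + M ≡ O (mod 10), carry-in 0) — take it ⇒ M=2.
Step 2. [col 1: B + M ≡ O (mod 10)] several values work for B in column 1 (B + M ≡ O (mod 10), carry-in 0); try B=5. So B=5.
Step 3. [F] the sum has 7 digits but both addends have 6; that extra leading digit F is the final carry, namely 1 ⇒ F=1.
Step 4. [col 1: B + M ≡ O (mod 10)] column 1: given B=5, M=2, carry-in 0, and digits 1,2,5 already taken and all letters distinct, B+M≡O (mod 10) forces O=7. So O=7.
Step 5. [col 2: O + G ≡ B (mod 10)] in column 2 we have O+G≡B with carry-in 0; given O=7, B=5 and digits 1,2,5,7 already taken and all letters distinct, that pins G to 8, so G=8.
Step 6. [col 3: B + N ≡ B (mod 10)] column 3 reads B+N+carry(1)=B with B=5; with digits 1,2,5,7,8 already taken and all letters distinct, the only value for N is 9 ⇒ N=9.
Step 7. [col 4: O + K ≡ Q (mod 10)] column 4 reads O+K+carry(1)=Q with O=7; with digits 1,2,5,7,8,9 already taken and all letters distinct, the only value for Q is 4. So Q=4.
Step 8. [col 4: O + K ≡ Q (mod 10)] in column 4 we have O+K≡Q with carry-in 1; given O=7, Q=4 and digits 1,2,4,5,7,8,9 already taken and all letters distinct, that pins K to 6 ⇒ K=6.
Step 9. [col 5: G + Y ≡ M (mod 10)] from column 5 (G=8, M=2, carry-in 1, digits 1,2,4,5,6,7,8,9 already taken and all letters distinct): Y must equal 3. So Y=3.

Answer: B=5, F=1, G=8, K=6, M=2, N=9, O=7, Q=4, Y=3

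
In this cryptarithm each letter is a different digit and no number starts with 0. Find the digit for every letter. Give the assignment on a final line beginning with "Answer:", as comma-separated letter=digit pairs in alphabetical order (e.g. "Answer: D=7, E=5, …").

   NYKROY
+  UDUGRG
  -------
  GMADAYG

Step 1. [col 1: Y + G ≡ G (mod 10)] column 1: given nothing yet, carry-in 0, and all letters distinct, none taken yet, Y+G≡G (mod 10) forces Y=0, so Y=0.
Step 2. [col 1: Y + G ≡ G (mod 10)] column 1 (Y + G ≡ G (mod 10), carry-in 0) doesn't pin G yet; pick G=1 and continue. So G=1.
Step 3. [col 2: O + R ≡ Y (mod 10)] no forcing yet in column 2 (carry-in 0); O=8 is free and consistent — try it. So O=8.
Step 4. [col 2: O + R ≡ Y (mod 10)] in column 2 we have O+R≡Y with carry-in 0; given O=8, Y=0 and digits 0,1,8 already taken and all letters distinct, that pins R to 2 ⇒ R=2.
Step 5. [col 3: R + G ≡ A (mod 10)] column 3: given R=2, G=1, carry-in 1, and digits 0,1,2,8 already taken and all letters distinct, R+G≡A (mod 10) forces A=4 ⇒ A=4.
Step 6. [col 4: K + U ≡ D (mod 10)] column 4 (K + U ≡ D (mod 10), carry-in 0) doesn't pin U yet; pick U=6 and continue. So U=6.
Step 7. [col 4: K + U ≡ D (mod 10)] D=3 is one option consistent with column 4 (K + U ≡ D (mod 10), carry-in 0) — take it ⇒ D=3.
Step 8. [col 4: K + U ≡ D (mod 10)] column 4: given U=6, D=3, carry-in 0, and digits 0,1,2,3,4,6,8 already taken and all letters distinct, K+U≡D (mod 10) forces K=7, so K=7.
Step 9. [col 6: N + U ≡ M (mod 10)] column 6 reads N+U+carry(0)=M with U=6; with digits 0,1,2,3,4,6,7,8 already taken and all letters distinct, the only value for N is 9 ⇒ N=9.
Step 10. [col 6: N + U ≡ M (mod 10)] column 6: given N=9, U=6, carry-in 0, and digits 0,1,2,3,4,6,7,8,9 already taken and all letters distinct, N+U≡M (mod 10) forces M=5, so M=5.

Answer: A=4, D=3, G=1, K=7, M=5, N=9, O=8, R=2, U=6, Y=0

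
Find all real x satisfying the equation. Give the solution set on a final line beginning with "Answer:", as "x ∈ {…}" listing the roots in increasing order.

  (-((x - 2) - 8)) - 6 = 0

Step 1. [(-((x - 2) - 8)) - 6 = 0] 6 comes off first (add 6). So sub: -((x - 2) - 8) = 6.
Step 2. [-((x - 2) - 8) = 6] flip signs both sides ⇒ neg: (x - 2) - 8 = -6.
Step 3. [(x - 2) - 8 = -6] 8 comes off first (add 8), so sub: x - 2 = 2.
Step 4. [x - 2 = 2] -2 is outermost — add 2 both sides ⇒ sub: x = 4.

Answer: x ∈ {4}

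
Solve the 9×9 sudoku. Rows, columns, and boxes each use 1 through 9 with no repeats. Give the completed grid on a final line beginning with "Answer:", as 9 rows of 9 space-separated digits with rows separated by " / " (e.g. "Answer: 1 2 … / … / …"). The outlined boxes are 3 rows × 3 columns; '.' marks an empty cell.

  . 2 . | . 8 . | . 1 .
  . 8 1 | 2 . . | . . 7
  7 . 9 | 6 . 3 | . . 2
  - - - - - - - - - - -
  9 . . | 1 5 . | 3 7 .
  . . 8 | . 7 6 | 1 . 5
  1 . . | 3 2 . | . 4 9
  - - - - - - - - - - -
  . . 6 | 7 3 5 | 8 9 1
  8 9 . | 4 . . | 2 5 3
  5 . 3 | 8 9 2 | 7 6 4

Step 1. [r2c7∈{4,5,6,9}] across row 2, 5 lands solely at r2c7 ⇒ r2c7=5.
Step 2. [r4c6∈{4,8}] in box 5, 4 fits only at r4c6. So r4c6=4.
Step 3. [r1c3∈{4,5}] col 3 places 4 nowhere but r1c3, so r1c3=4.
Step 4. [r1c9∈{6}] only 6 remains possible at r1c9, so r1c9=6.
Step 5. [r6c2∈{5,6,7}] col 2 places 7 nowhere but r6c2 ⇒ r6c2=7.
Step 6. [r7c1∈{2,4}] in row 7, 2 fits only at r7c1 ⇒ r7c1=2.
Step 7. [r3c5∈{1,4}] 1 has one home in row 3: r3c5. So r3c5=1.
Step 8. [r5c1∈{3,4}] in col 1, 4 fits only at r5c1 ⇒ r5c1=4.
Step 9. [r1c7∈{9}] nothing but 9 survives at r1c7. So r1c7=9.
Step 10. [r2c8∈{3}] r2c8 is down to just 3, so r2c8=3.
Step 11. [r6c6∈{8}] r6c6 is down to just 8 ⇒ r6c6=8.
Step 12. [r4c3∈{2}] r4c3's peers cover all but 2 ⇒ r4c3=2.
Step 13. [r7c2∈{4}] only 4 remains possible at r7c2. So r7c2=4.
Step 14. [r5c8∈{2}] r5c8 is down to just 2. So r5c8=2.
Step 15. [r6c3∈{5}] r6c3 is down to just 5 ⇒ r6c3=5.
Step 16. [r3c8∈{8}] only 8 remains possible at r3c8. So r3c8=8.
Step 17. [r8c3∈{7}] r8c3 has the single candidate 7 ⇒ r8c3=7.
Step 18. [r1c1∈{3}] only 3 remains possible at r1c1, so r1c1=3.
Step 19. [r2c1∈{6}] nothing but 6 survives at r2c1. So r2c1=6.
Step 20. [r8c6∈{1}] only 1 remains possible at r8c6, so r8c6=1.
Step 21. [r8c5∈{6}] r8c5 is down to just 6 ⇒ r8c5=6.
Step 22. [r4c2∈{6}] only 6 remains possible at r4c2, so r4c2=6.
Step 23. [r2c5∈{4}] nothing but 4 survives at r2c5 ⇒ r2c5=4.
Step 24. [r9c2∈{1}] only 1 remains possible at r9c2. So r9c2=1.
Step 25. [r4c9∈{8}] r4c9 has the single candidate 8 ⇒ r4c9=8.
Step 26. [r3c2∈{5}] r3c2's peers cover all but 5 ⇒ r3c2=5.
Step 27. [r1c6∈{7}] only 7 remains possible at r1c6 ⇒ r1c6=7.
Step 28. [r1c4∈{5}] only 5 remains possible at r1c4 ⇒ r1c4=5.
Step 29. [r6c7∈{6}] r6c7 has the single candidate 6, so r6c7=6.
Step 30. [r3c7∈{4}] nothing but 4 survives at r3c7, so r3c7=4.
Step 31. [r5c4∈{9}] only 9 remains possible at r5c4 ⇒ r5c4=9.
Step 32. [r2c6∈{9}] nothing but 9 survives at r2c6. So r2c6=9.
Step 33. [r5c2∈{3}] r5c2's peers cover all but 3 ⇒ r5c2=3.

Answer: 3 2 4 5 8 7 9 1 6 / 6 8 1 2 4 9 5 3 7 / 7 5 9 6 1 3 4 8 2 / 9 6 2 1 5 4 3 7 8 / 4 3 8 9 7 6 1 2 5 / 1 7 5 3 2 8 6 4 9 / 2 4 6 7 3 5 8 9 1 / 8 9 7 4 6 1 2 5 3 / 5 1 3 8 9 2 7 6 4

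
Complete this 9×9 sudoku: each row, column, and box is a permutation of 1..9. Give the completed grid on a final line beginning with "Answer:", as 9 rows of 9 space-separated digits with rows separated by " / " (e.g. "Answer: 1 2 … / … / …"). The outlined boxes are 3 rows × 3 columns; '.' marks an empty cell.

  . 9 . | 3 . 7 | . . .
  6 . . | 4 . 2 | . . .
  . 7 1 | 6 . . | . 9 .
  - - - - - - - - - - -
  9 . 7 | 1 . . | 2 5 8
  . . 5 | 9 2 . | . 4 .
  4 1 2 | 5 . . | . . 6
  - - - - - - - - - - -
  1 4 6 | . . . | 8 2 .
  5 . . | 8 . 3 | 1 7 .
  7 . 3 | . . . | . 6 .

Step 1. [r2c3∈{8}] r2c3 has the single candidate 8, so r2c3=8.
Step 2. [r7c9∈{3,5,9}] r7c9 is the only open cell in row 7 admitting 3 ⇒ r7c9=3.
Step 3. [r2c5∈{1,5,9}] 9 has one home in row 2: r2c5. So r2c5=9.
Step 4. [r1c5∈{1,5,8}] 1 has one home in box 2: r1c5. So r1c5=1.
Step 5. [r6c8∈{3}] only 3 remains possible at r6c8, so r6c8=3.
Step 6. [r4c5∈{3,4,6}] across col 5, 3 lands solely at r4c5, so r4c5=3.
Step 7. [r9c6∈{1,4,5,9}] row 9 places 1 nowhere but r9c6. So r9c6=1.
Step 8. [r6c5∈{7,8}] in box 5, 7 fits only at r6c5, so r6c5=7.
Step 9. [r2c2∈{3,5}] in col 2, 5 fits only at r2c2. So r2c2=5.
Step 10. [r3c1∈{2,3}] box 1 places 3 nowhere but r3c1, so r3c1=3.
Step 11. [r7c5∈{5}] nothing but 5 survives at r7c5 ⇒ r7c5=5.
Step 12. [r3c9∈{2,4,5}] row 3 places 2 nowhere but r3c9 ⇒ r3c9=2.
Step 13. [r3c7∈{4,5}] 4 has one home in row 3: r3c7 ⇒ r3c7=4.
Step 14. [r5c1∈{8}] r5c1's peers cover all but 8, so r5c1=8.
Step 15. [r4c2∈{6}] r4c2 has the single candidate 6, so r4c2=6.
Step 16. [r1c9∈{5}] r1c9 is down to just 5, so r1c9=5.
Step 17. [r5c7∈{7}] r5c7's peers cover all but 7 ⇒ r5c7=7.
Step 18. [r9c5∈{4}] r9c5's peers cover all but 4. So r9c5=4.
Step 19. [r9c9∈{9}] r9c9's peers cover all but 9 ⇒ r9c9=9.
Step 20. [r2c8∈{1}] r2c8 has the single candidate 1. So r2c8=1.
Step 21. [r3c5∈{8}] nothing but 8 survives at r3c5 ⇒ r3c5=8.
Step 22. [r9c4∈{2}] r9c4 is down to just 2. So r9c4=2.
Step 23. [r1c1∈{2}] r1c1's peers cover all but 2. So r1c1=2.
Step 24. [r6c7∈{9}] only 9 remains possible at r6c7 ⇒ r6c7=9.
Step 25. [r3c6∈{5}] only 5 remains possible at r3c6 ⇒ r3c6=5.
Step 26. [r9c7∈{5}] nothing but 5 survives at r9c7, so r9c7=5.
Step 27. [r1c7∈{6}] r1c7's peers cover all but 6 ⇒ r1c7=6.
Step 28. [r1c3∈{4}] r1c3's peers cover all but 4, so r1c3=4.
Step 29. [r7c6∈{9}] nothing but 9 survives at r7c6, so r7c6=9.
Step 30. [r2c7∈{3}] nothing but 3 survives at r2c7. So r2c7=3.
Step 31. [r7c4∈{7}] r7c4 is down to just 7. So r7c4=7.
Step 32. [r6c6∈{8}] r6c6 is down to just 8, so r6c6=8.
Step 33. [r8c5∈{6}] r8c5's peers cover all but 6. So r8c5=6.
Step 34. [r8c3∈{9}] r8c3 has the single candidate 9 ⇒ r8c3=9.
Step 35. [r8c9∈{4}] r8c9 is down to just 4 ⇒ r8c9=4.
Step 36. [r5c6∈{6}] nothing but 6 survives at r5c6 ⇒ r5c6=6.
Step 37. [r1c8∈{8}] r1c8 has the single candidate 8. So r1c8=8.
Step 38. [r4c6∈{4}] r4c6's peers cover all but 4. So r4c6=4.
Step 39. [r2c9∈{7}] r2c9 is down to just 7 ⇒ r2c9=7.
Step 40. [r8c2∈{2}] nothing but 2 survives at r8c2, so r8c2=2.
Step 41. [r9c2∈{8}] r9c2's peers cover all but 8, so r9c2=8.
Step 42. [r5c9∈{1}] r5c9 has the single candidate 1, so r5c9=1.
Step 43. [r5c2∈{3}] r5c2 has the single candidate 3 ⇒ r5c2=3.

Answer: 2 9 4 3 1 7 6 8 5 / 6 5 8 4 9 2 3 1 7 / 3 7 1 6 8 5 4 9 2 / 9 6 7 1 3 4 2 5 8 / 8 3 5 9 2 6 7 4 1 / 4 1 2 5 7 8 9 3 6 / 1 4 6 7 5 9 8 2 3 / 5 2 9 8 6 3 1 7 4 / 7 8 3 2 4 1 5 6 9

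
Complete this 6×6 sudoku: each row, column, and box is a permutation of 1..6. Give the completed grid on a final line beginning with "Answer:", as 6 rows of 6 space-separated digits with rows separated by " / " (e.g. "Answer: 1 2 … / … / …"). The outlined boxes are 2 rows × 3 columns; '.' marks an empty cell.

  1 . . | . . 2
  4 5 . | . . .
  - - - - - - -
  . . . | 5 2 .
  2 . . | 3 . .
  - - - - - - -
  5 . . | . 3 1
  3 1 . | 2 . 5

Step 1. [r3c1∈{6}] r3c1 is down to just 6. So r3c1=6.
Step 2. [r4c2∈{4}] r4c2 has the single candidate 4 ⇒ r4c2=4.
Step 3. [r4c5∈{1,6}] r4c5 is the only open cell in box 4 admitting 1 ⇒ r4c5=1.
Step 4. [r2c5∈{6}] nothing but 6 survives at r2c5. So r2c5=6.
Step 5. [r6c3∈{4,6}] in row 6, 6 fits only at r6c3 ⇒ r6c3=6.
Step 6. [r1c3∈{3}] nothing but 3 survives at r1c3. So r1c3=3.
Step 7. [r6c5∈{4}] nothing but 4 survives at r6c5, so r6c5=4.
Step 8. [r5c2∈{2}] nothing but 2 survives at r5c2, so r5c2=2.
Step 9. [r2c6∈{3}] only 3 remains possible at r2c6. So r2c6=3.
Step 10. [r3c6∈{4}] nothing but 4 survives at r3c6, so r3c6=4.
Step 11. [r2c4∈{1}] nothing but 1 survives at r2c4 ⇒ r2c4=1.
Step 12. [r5c3∈{4}] nothing but 4 survives at r5c3 ⇒ r5c3=4.
Step 13. [r4c3∈{5}] nothing but 5 survives at r4c3, so r4c3=5.
Step 14. [r3c2∈{3}] r3c2 has the single candidate 3. So r3c2=3.
Step 15. [r5c4∈{6}] r5c4 has the single candidate 6 ⇒ r5c4=6.
Step 16. [r2c3∈{2}] only 2 remains possible at r2c3. So r2c3=2.
Step 17. [r3c3∈{1}] r3c3's peers cover all but 1 ⇒ r3c3=1.
Step 18. [r1c2∈{6}] nothing but 6 survives at r1c2, so r1c2=6.
Step 19. [r1c5∈{5}] nothing but 5 survives at r1c5. So r1c5=5.
Step 20. [r1c4∈{4}] r1c4 is down to just 4, so r1c4=4.
Step 21. [r4c6∈{6}] r4c6 has the single candidate 6. So r4c6=6.

Answer: 1 6 3 4 5 2 / 4 5 2 1 6 3 / 6 3 1 5 2 4 / 2 4 5 3 1 6 / 5 2 4 6 3 1 / 3 1 6 2 4 5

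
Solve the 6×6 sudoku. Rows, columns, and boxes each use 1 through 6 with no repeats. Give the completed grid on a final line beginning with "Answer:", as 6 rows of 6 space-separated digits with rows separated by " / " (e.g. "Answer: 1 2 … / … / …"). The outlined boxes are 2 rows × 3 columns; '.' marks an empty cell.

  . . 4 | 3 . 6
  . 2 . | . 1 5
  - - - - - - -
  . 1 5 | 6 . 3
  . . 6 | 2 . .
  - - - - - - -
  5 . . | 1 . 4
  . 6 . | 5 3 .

Step 1. [r4c2∈{3,4}] col 2 places 4 nowhere but r4c2. So r4c2=4.
Step 2. [r6c6∈{2}] r6c6 is down to just 2 ⇒ r6c6=2.
Step 3. [r2c3∈{3}] r2c3's peers cover all but 3 ⇒ r2c3=3.
Step 4. [r6c1∈{1,4}] 4 has one home in row 6: r6c1, so r6c1=4.
Step 5. [r4c1∈{3}] r4c1's peers cover all but 3. So r4c1=3.
Step 6. [r2c1∈{6}] r2c1 is down to just 6, so r2c1=6.
Step 7. [r3c1∈{2}] nothing but 2 survives at r3c1, so r3c1=2.
Step 8. [r3c5∈{4}] only 4 remains possible at r3c5. So r3c5=4.
Step 9. [r6c3∈{1}] only 1 remains possible at r6c3. So r6c3=1.
Step 10. [r4c6∈{1}] r4c6's peers cover all but 1. So r4c6=1.
Step 11. [r1c1∈{1}] r1c1's peers cover all but 1 ⇒ r1c1=1.
Step 12. [r1c2∈{5}] r1c2 has the single candidate 5, so r1c2=5.
Step 13. [r5c3∈{2}] r5c3's peers cover all but 2. So r5c3=2.
Step 14. [r2c4∈{4}] r2c4's peers cover all but 4, so r2c4=4.
Step 15. [r4c5∈{5}] r4c5 has the single candidate 5 ⇒ r4c5=5.
Step 16. [r1c5∈{2}] only 2 remains possible at r1c5 ⇒ r1c5=2.
Step 17. [r5c2∈{3}] nothing but 3 survives at r5c2. So r5c2=3.
Step 18. [r5c5∈{6}] r5c5 has the single candidate 6, so r5c5=6.

Answer: 1 5 4 3 2 6 / 6 2 3 4 1 5 / 2 1 5 6 4 3 / 3 4 6 2 5 1 / 5 3 2 1 6 4 / 4 6 1 5 3 2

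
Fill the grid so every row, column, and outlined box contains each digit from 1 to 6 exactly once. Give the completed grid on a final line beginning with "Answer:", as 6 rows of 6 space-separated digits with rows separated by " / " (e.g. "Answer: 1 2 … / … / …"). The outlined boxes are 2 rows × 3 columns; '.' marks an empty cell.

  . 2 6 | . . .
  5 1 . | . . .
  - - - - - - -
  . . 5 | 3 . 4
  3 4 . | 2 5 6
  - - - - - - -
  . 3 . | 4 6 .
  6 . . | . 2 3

Step 1. [r4c3∈{1}] r4c3 is down to just 1 ⇒ r4c3=1.
Step 2. [r1c5∈{1,3,4}] across row 1, 3 lands solely at r1c5. So r1c5=3.
Step 3. [r6c4∈{1,5}] across row 6, 1 lands solely at r6c4. So r6c4=1.
Step 4. [r2c3∈{3,4}] row 2 places 3 nowhere but r2c3. So r2c3=3.
Step 5. [r1c6∈{1,5}] 1 has one home in row 1: r1c6. So r1c6=1.
Step 6. [r3c1∈{2}] nothing but 2 survives at r3c1. So r3c1=2.
Step 7. [r6c3∈{4}] r6c3's peers cover all but 4. So r6c3=4.
Step 8. [r5c6∈{5}] only 5 remains possible at r5c6. So r5c6=5.
Step 9. [r1c4∈{5}] r1c4 is down to just 5 ⇒ r1c4=5.
Step 10. [r5c1∈{1}] r5c1 has the single candidate 1, so r5c1=1.
Step 11. [r3c5∈{1}] r3c5 has the single candidate 1. So r3c5=1.
Step 12. [r1c1∈{4}] only 4 remains possible at r1c1. So r1c1=4.
Step 13. [r5c3∈{2}] r5c3's peers cover all but 2. So r5c3=2.
Step 14. [r2c5∈{4}] nothing but 4 survives at r2c5. So r2c5=4.
Step 15. [r6c2∈{5}] only 5 remains possible at r6c2, so r6c2=5.
Step 16. [r2c6∈{2}] r2c6's peers cover all but 2 ⇒ r2c6=2.
Step 17. [r3c2∈{6}] only 6 remains possible at r3c2 ⇒ r3c2=6.
Step 18. [r2c4∈{6}] r2c4's peers cover all but 6 ⇒ r2c4=6.

Answer: 4 2 6 5 3 1 / 5 1 3 6 4 2 / 2 6 5 3 1 4 / 3 4 1 2 5 6 / 1 3 2 4 6 5 / 6 5 4 1 2 3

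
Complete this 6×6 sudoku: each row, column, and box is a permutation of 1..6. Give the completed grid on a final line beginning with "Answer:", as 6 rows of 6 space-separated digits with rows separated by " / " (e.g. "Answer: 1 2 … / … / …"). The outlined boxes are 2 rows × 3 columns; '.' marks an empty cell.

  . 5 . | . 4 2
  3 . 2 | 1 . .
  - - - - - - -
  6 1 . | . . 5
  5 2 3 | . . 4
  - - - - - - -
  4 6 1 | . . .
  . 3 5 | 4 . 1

Step 1. [r6c5∈{2,6}] 6 has one home in row 6: r6c5. So r6c5=6.
Step 2. [r5c4∈{2,3,5}] across col 4, 5 lands solely at r5c4. So r5c4=5.
Step 3. [r3c4∈{2,3}] 2 has one home in col 4: r3c4, so r3c4=2.
Step 4. [r1c4∈{3,6}] in row 1, 3 fits only at r1c4. So r1c4=3.
Step 5. [r5c5∈{2,3}] r5c5 is the only open cell in row 5 admitting 2. So r5c5=2.
Step 6. [r2c6∈{6}] only 6 remains possible at r2c6 ⇒ r2c6=6.
Step 7. [r3c3∈{4}] r3c3 is down to just 4, so r3c3=4.
Step 8. [r1c3∈{6}] r1c3's peers cover all but 6 ⇒ r1c3=6.
Step 9. [r6c1∈{2}] nothing but 2 survives at r6c1 ⇒ r6c1=2.
Step 10. [r2c2∈{4}] nothing but 4 survives at r2c2 ⇒ r2c2=4.
Step 11. [r1c1∈{1}] r1c1's peers cover all but 1. So r1c1=1.
Step 12. [r3c5∈{3}] r3c5's peers cover all but 3. So r3c5=3.
Step 13. [r4c5∈{1}] r4c5's peers cover all but 1, so r4c5=1.
Step 14. [r5c6∈{3}] r5c6's peers cover all but 3, so r5c6=3.
Step 15. [r4c4∈{6}] r4c4 has the single candidate 6 ⇒ r4c4=6.
Step 16. [r2c5∈{5}] r2c5 has the single candidate 5. So r2c5=5.

Answer: 1 5 6 3 4 2 / 3 4 2 1 5 6 / 6 1 4 2 3 5 / 5 2 3 6 1 4 / 4 6 1 5 2 3 / 2 3 5 4 6 1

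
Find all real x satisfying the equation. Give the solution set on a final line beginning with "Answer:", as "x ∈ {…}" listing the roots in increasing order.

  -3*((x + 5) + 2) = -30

Step 1. [-3*((x + 5) + 2) = -30] leading coefficient -3: divide by -3, so div: (x + 5) + 2 = 10.
Step 2. [(x + 5) + 2 = 10] subtract 2: x sits inside (… + 2). So sub: x + 5 = 8.
Step 3. [x + 5 = 8] 5 comes off first (subtract 5). So sub: x = 3.

Answer: x ∈ {3}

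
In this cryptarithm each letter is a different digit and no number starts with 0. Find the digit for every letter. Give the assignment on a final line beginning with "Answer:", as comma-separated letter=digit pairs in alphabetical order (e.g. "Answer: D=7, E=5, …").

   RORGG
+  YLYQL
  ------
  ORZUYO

Step 1. [col 1: G + L ≡ O (mod 10)] O=1 is one option consistent with column 1 (G + L ≡ O (mod 10), carry-in 0) — take it. So O=1.
Step 2. [col 1: G + L ≡ O (mod 10)] column 1 (G + L ≡ O (mod 10), carry-in 0) doesn't pin L yet; pick L=8 and continue. So L=8.
Step 3. [col 1: G + L ≡ O (mod 10)] column 1 reads G+L+carry(0)=O with L=8, O=1; with digits 1,8 already taken and all letters distinct, the only value for G is 3 ⇒ G=3.
Step 4. [col 2: G + Q ≡ Y (mod 10)] Q=5 is one option consistent with column 2 (G + Q ≡ Y (mod 10), carry-in 1) — take it, so Q=5.
Step 5. [col 2: G + Q ≡ Y (mod 10)] from column 2 (G=3, Q=5, carry-in 1, digits 1,3,5,8 already taken and all letters distinct): Y must equal 9 ⇒ Y=9.
Step 6. [col 3: R + Y ≡ U (mod 10)] column 3: given Y=9, carry-in 0, and digits 1,3,5,8,9 already taken and all letters distinct, R+Y≡U (mod 10) forces U=6, so U=6.
Step 7. [col 3: R + Y ≡ U (mod 10)] from column 3 (Y=9, U=6, carry-in 0, digits 1,3,5,6,8,9 already taken and all letters distinct): R must equal 7. So R=7.
Step 8. [col 4: O + L ≡ Z (mod 10)] in column 4 we have O+L≡Z with carry-in 1; given O=1, L=8 and digits 1,3,5,6,7,8,9 already taken and all letters distinct, that pins Z to 0 ⇒ Z=0.

Answer: G=3, L=8, O=1, Q=5, R=7, U=6, Y=9, Z=0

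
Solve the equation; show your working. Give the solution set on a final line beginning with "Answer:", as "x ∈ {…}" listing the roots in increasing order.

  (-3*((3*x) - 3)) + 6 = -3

Step 1. [(-3*((3*x) - 3)) + 6 = -3] common factor -3 (LHS and -3) — divide through, so factor: ((3*x) - 3) - 2 = 1.
Step 2. [((3*x) - 3) - 2 = 1] -2 is outermost — add 2 both sides ⇒ sub: (3*x) - 3 = 3.
Step 3. [(3*x) - 3 = 3] 3 | LHS and 3 | 3: pull 3 out ⇒ factor: x - 1 = 1.
Step 4. [x - 1 = 1] 1 comes off first (add 1), so sub: x = 2.

Answer: x ∈ {2}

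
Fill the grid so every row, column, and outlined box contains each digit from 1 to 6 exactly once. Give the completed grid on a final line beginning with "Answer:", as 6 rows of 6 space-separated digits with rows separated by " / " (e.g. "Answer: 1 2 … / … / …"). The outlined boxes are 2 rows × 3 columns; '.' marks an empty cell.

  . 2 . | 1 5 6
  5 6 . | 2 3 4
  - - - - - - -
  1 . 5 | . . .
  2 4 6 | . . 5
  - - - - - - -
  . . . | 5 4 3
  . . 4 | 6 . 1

Step 1. [r3c2∈{3}] only 3 remains possible at r3c2 ⇒ r3c2=3.
Step 2. [r2c3∈{1}] only 1 remains possible at r2c3. So r2c3=1.
Step 3. [r1c1∈{3,4}] 4 has one home in row 1: r1c1 ⇒ r1c1=4.
Step 4. [r3c6∈{2}] r3c6's peers cover all but 2. So r3c6=2.
Step 5. [r5c2∈{1}] r5c2 has the single candidate 1, so r5c2=1.
Step 6. [r6c5∈{2}] r6c5's peers cover all but 2. So r6c5=2.
Step 7. [r3c5∈{6}] only 6 remains possible at r3c5. So r3c5=6.
Step 8. [r4c5∈{1}] r4c5 is down to just 1 ⇒ r4c5=1.
Step 9. [r4c4∈{3}] r4c4 has the single candidate 3, so r4c4=3.
Step 10. [r1c3∈{3}] only 3 remains possible at r1c3 ⇒ r1c3=3.
Step 11. [r6c2∈{5}] r6c2 is down to just 5. So r6c2=5.
Step 12. [r5c1∈{6}] r5c1 has the single candidate 6 ⇒ r5c1=6.
Step 13. [r6c1∈{3}] nothing but 3 survives at r6c1 ⇒ r6c1=3.
Step 14. [r5c3∈{2}] only 2 remains possible at r5c3 ⇒ r5c3=2.
Step 15. [r3c4∈{4}] r3c4 has the single candidate 4. So r3c4=4.

Answer: 4 2 3 1 5 6 / 5 6 1 2 3 4 / 1 3 5 4 6 2 / 2 4 6 3 1 5 / 6 1 2 5 4 3 / 3 5 4 6 2 1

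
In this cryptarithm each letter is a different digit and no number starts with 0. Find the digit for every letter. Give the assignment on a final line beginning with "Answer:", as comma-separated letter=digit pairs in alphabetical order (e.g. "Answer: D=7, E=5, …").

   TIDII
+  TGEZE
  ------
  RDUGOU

Step 1. [col 1: I + E ≡ U (mod 10)] several values work for I in column 1 (I + E ≡ U (mod 10), carry-in 0); try I=4 ⇒ I=4.
Step 2. [col 1: I + E ≡ U (mod 10)] several values work for E in column 1 (I + E ≡ U (mod 10), carry-in 0); try E=3 ⇒ E=3.
Step 3. [R] the sum has 6 digits but both addends have 5; that extra leading digit R is the final carry, namely 1, so R=1.
Step 4. [col 1: I + E ≡ U (mod 10)] column 1: given I=4, E=3, carry-in 0, and digits 1,3,4 already taken and all letters distinct, I+E≡U (mod 10) forces U=7 ⇒ U=7.
Step 5. [col 2: I + Z ≡ O (mod 10)] Z=6 is one option consistent with column 2 (I + Z ≡ O (mod 10), carry-in 0) — take it, so Z=6.
Step 6. [col 2: I + Z ≡ O (mod 10)] column 2: given I=4, Z=6, carry-in 0, and digits 1,3,4,6,7 already taken and all letters distinct, I+Z≡O (mod 10) forces O=0, so O=0.
Step 7. [col 3: D + E ≡ G (mod 10)] G=2 is one option consistent with column 3 (D + E ≡ G (mod 10), carry-in 1) — take it ⇒ G=2.
Step 8. [col 3: D + E ≡ G (mod 10)] from column 3 (E=3, G=2, carry-in 1, digits 0,1,2,3,4,6,7 already taken and all letters distinct): D must equal 8, so D=8.
Step 9. [col 5: T + T ≡ D (mod 10)] in column 5 we have T+T≡D with carry-in 0; given D=8 and digits 0,1,2,3,4,6,7,8 already taken and all letters distinct, that pins T to 9. So T=9.

Answer: D=8, E=3, G=2, I=4, O=0, R=1, T=9, U=7, Z=6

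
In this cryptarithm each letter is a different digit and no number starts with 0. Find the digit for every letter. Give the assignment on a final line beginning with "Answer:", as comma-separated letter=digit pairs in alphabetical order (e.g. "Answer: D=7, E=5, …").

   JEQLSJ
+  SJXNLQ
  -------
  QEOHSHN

Step 1. [col 1: J + Q ≡ N (mod 10)] N=9 is one option consistent with column 1 (J + Q ≡ N (mod 10), carry-in 0) — take it, so N=9.
Step 2. [col 1: J + Q ≡ N (mod 10)] no forcing yet in column 1 (carry-in 0); J=8 is free and consistent — try it ⇒ J=8.
Step 3. [col 1: J + Q ≡ N (mod 10)] from column 1 (J=8, N=9, carry-in 0, digits 8,9 already taken and all letters distinct): Q must equal 1, so Q=1.
Step 4. [col 2: S + L ≡ H (mod 10)] column 2 (S + L ≡ H (mod 10), carry-in 0) doesn't pin H yet; pick H=7 and continue ⇒ H=7.
Step 5. [col 2: S + L ≡ H (mod 10)] several values work for S in column 2 (S + L ≡ H (mod 10), carry-in 0); try S=3 ⇒ S=3.
Step 6. [col 2: S + L ≡ H (mod 10)] column 2: given S=3, H=7, carry-in 0, and digits 1,3,7,8,9 already taken and all letters distinct, S+L≡H (mod 10) forces L=4 ⇒ L=4.
Step 7. [col 4: Q + X ≡ H (mod 10)] in column 4 we have Q+X≡H with carry-in 1; given Q=1, H=7 and digits 1,3,4,7,8,9 already taken and all letters distinct, that pins X to 5, so X=5.
Step 8. [col 5: E + J ≡ O (mod 10)] from column 5 (J=8, carry-in 0, digits 1,3,4,5,7,8,9 already taken and all letters distinct): E must equal 2 ⇒ E=2.
Step 9. [col 5: E + J ≡ O (mod 10)] column 5 reads E+J+carry(0)=O with E=2, J=8; with digits 1,2,3,4,5,7,8,9 already taken and all letters distinct, the only value for O is 0 ⇒ O=0.

Answer: E=2, H=7, J=8, L=4, N=9, O=0, Q=1, S=3, X=5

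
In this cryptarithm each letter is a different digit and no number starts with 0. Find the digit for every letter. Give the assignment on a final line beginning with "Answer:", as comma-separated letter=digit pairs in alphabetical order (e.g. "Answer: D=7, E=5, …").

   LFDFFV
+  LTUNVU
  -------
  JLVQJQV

Step 1. [col 1: V + U ≡ V (mod 10)] column 1: given nothing yet, carry-in 0, and all letters distinct, none taken yet, V+U≡V (mod 10) forces U=0. So U=0.
Step 2. [col 1: V + U ≡ V (mod 10)] column 1 (V + U ≡ V (mod 10), carry-in 0) doesn't pin V yet; pick V=2 and continue. So V=2.
Step 3. [col 2: F + V ≡ Q (mod 10)] column 2 (F + V ≡ Q (mod 10), carry-in 0) doesn't pin Q yet; pick Q=6 and continue, so Q=6.
Step 4. [col 2: F + V ≡ Q (mod 10)] column 2: given V=2, Q=6, carry-in 0, and digits 0,2,6 already taken and all letters distinct, F+V≡Q (mod 10) forces F=4, so F=4.
Step 5. [col 3: F + N ≡ J (mod 10)] N=7 is one option consistent with column 3 (F + N ≡ J (mod 10), carry-in 0) — take it ⇒ N=7.
Step 6. [col 3: F + N ≡ J (mod 10)] column 3 reads F+N+carry(0)=J with F=4, N=7; with digits 0,2,4,6,7 already taken and all letters distinct, the only value for J is 1, so J=1.
Step 7. [col 4: D + U ≡ Q (mod 10)] column 4 reads D+U+carry(1)=Q with U=0, Q=6; with digits 0,1,2,4,6,7 already taken and all letters distinct, the only value for D is 5 ⇒ D=5.
Step 8. [col 5: F + T ≡ V (mod 10)] in column 5 we have F+T≡V with carry-in 0; given F=4, V=2 and digits 0,1,2,4,5,6,7 already taken and all letters distinct, that pins T to 8, so T=8.
Step 9. [col 6: L + L ≡ L (mod 10)] column 6 reads L+L+carry(1)=L with nothing yet; with digits 0,1,2,4,5,6,7,8 already taken and all letters distinct, the only value for L is 9. So L=9.

Answer: D=5, F=4, J=1, L=9, N=7, Q=6, T=8, U=0, V=2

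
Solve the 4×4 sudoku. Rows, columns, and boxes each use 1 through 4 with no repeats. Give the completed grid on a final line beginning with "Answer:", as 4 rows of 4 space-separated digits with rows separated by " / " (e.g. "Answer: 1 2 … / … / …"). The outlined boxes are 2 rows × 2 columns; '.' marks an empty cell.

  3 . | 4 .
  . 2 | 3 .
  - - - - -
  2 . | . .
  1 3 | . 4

Step 1. [r2c4∈{1}] r2c4's peers cover all but 1. So r2c4=1.
Step 2. [r3c3∈{1}] nothing but 1 survives at r3c3 ⇒ r3c3=1.
Step 3. [r3c2∈{4}] only 4 remains possible at r3c2, so r3c2=4.
Step 4. [r1c2∈{1}] r1c2's peers cover all but 1. So r1c2=1.
Step 5. [r4c3∈{2}] nothing but 2 survives at r4c3. So r4c3=2.
Step 6. [r3c4∈{3}] r3c4 has the single candidate 3, so r3c4=3.
Step 7. [r2c1∈{4}] nothing but 4 survives at r2c1 ⇒ r2c1=4.
Step 8. [r1c4∈{2}] only 2 remains possible at r1c4, so r1c4=2.

Answer: 3 1 4 2 / 4 2 3 1 / 2 4 1 3 / 1 3 2 4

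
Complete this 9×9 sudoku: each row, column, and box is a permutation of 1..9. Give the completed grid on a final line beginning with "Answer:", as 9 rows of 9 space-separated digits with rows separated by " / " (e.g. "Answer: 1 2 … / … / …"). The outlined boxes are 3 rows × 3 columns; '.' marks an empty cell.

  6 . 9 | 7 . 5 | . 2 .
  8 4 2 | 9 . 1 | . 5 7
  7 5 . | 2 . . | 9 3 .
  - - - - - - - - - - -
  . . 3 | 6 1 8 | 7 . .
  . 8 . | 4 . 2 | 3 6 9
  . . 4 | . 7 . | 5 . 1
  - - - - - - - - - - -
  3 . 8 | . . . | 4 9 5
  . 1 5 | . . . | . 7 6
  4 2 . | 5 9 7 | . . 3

Step 1. [r7c6∈{6}] only 6 remains possible at r7c6. So r7c6=6.
Step 2. [r3c6∈{4}] r3c6's peers cover all but 4. So r3c6=4.
Step 3. [r8c6∈{3}] r8c6 is down to just 3, so r8c6=3.
Step 4. [r3c9∈{8}] nothing but 8 survives at r3c9. So r3c9=8.
Step 5. [r4c1∈{2,5,9}] 5 has one home in row 4: r4c1, so r4c1=5.
Step 6. [r8c5∈{2,4,8}] row 8 places 4 nowhere but r8c5 ⇒ r8c5=4.
Step 7. [r4c2∈{9}] r4c2 has the single candidate 9. So r4c2=9.
Step 8. [r9c8∈{1,8}] across col 8, 1 lands solely at r9c8, so r9c8=1.
Step 9. [r2c5∈{3,6}] r2c5 is the only open cell in row 2 admitting 3 ⇒ r2c5=3.
Step 10. [r4c8∈{4}] nothing but 4 survives at r4c8. So r4c8=4.
Step 11. [r8c7∈{2,8}] in row 8, 2 fits only at r8c7 ⇒ r8c7=2.
Step 12. [r5c1∈{1}] only 1 remains possible at r5c1. So r5c1=1.
Step 13. [r6c6∈{9}] only 9 remains possible at r6c6 ⇒ r6c6=9.
Step 14. [r7c5∈{2}] r7c5 is down to just 2. So r7c5=2.
Step 15. [r4c9∈{2}] r4c9 is down to just 2 ⇒ r4c9=2.
Step 16. [r2c7∈{6}] only 6 remains possible at r2c7, so r2c7=6.
Step 17. [r7c4∈{1}] nothing but 1 survives at r7c4. So r7c4=1.
Step 18. [r3c5∈{6}] only 6 remains possible at r3c5 ⇒ r3c5=6.
Step 19. [r6c4∈{3}] nothing but 3 survives at r6c4, so r6c4=3.
Step 20. [r7c2∈{7}] r7c2 is down to just 7. So r7c2=7.
Step 21. [r1c5∈{8}] r1c5 is down to just 8. So r1c5=8.
Step 22. [r3c3∈{1}] r3c3 is down to just 1, so r3c3=1.
Step 23. [r8c4∈{8}] nothing but 8 survives at r8c4 ⇒ r8c4=8.
Step 24. [r1c7∈{1}] r1c7 is down to just 1 ⇒ r1c7=1.
Step 25. [r6c8∈{8}] only 8 remains possible at r6c8. So r6c8=8.
Step 26. [r9c3∈{6}] r9c3 is down to just 6, so r9c3=6.
Step 27. [r5c5∈{5}] nothing but 5 survives at r5c5. So r5c5=5.
Step 28. [r6c1∈{2}] r6c1 has the single candidate 2 ⇒ r6c1=2.
Step 29. [r1c2∈{3}] nothing but 3 survives at r1c2, so r1c2=3.
Step 30. [r6c2∈{6}] only 6 remains possible at r6c2 ⇒ r6c2=6.
Step 31. [r1c9∈{4}] r1c9 is down to just 4, so r1c9=4.
Step 32. [r8c1∈{9}] only 9 remains possible at r8c1, so r8c1=9.
Step 33. [r5c3∈{7}] r5c3 is down to just 7. So r5c3=7.
Step 34. [r9c7∈{8}] r9c7 has the single candidate 8. So r9c7=8.

Answer: 6 3 9 7 8 5 1 2 4 / 8 4 2 9 3 1 6 5 7 / 7 5 1 2 6 4 9 3 8 / 5 9 3 6 1 8 7 4 2 / 1 8 7 4 5 2 3 6 9 / 2 6 4 3 7 9 5 8 1 / 3 7 8 1 2 6 4 9 5 / 9 1 5 8 4 3 2 7 6 / 4 2 6 5 9 7 8 1 3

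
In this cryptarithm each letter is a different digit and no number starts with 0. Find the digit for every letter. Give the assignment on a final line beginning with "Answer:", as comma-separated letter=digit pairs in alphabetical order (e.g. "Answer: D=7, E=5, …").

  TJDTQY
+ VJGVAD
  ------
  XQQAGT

Step 1. [col 1: Y + D ≡ T (mod 10)] several values work for T in column 1 (Y + D ≡ T (mod 10), carry-in 0); try T=2 ⇒ T=2.
Step 2. [col 1: Y + D ≡ T (mod 10)] no forcing yet in column 1 (carry-in 0); Y=9 is free and consistent — try it. So Y=9.
Step 3. [col 1: Y + D ≡ T (mod 10)] from column 1 (Y=9, T=2, carry-in 0, digits 2,9 already taken and all letters distinct): D must equal 3, so D=3.
Step 4. [col 2: Q + A ≡ G (mod 10)] no forcing yet in column 2 (carry-in 1); A=6 is free and consistent — try it, so A=6.
Step 5. [col 2: Q + A ≡ G (mod 10)] column 2 (Q + A ≡ G (mod 10), carry-in 1) doesn't pin G yet; pick G=8 and continue. So G=8.
Step 6. [col 2: Q + A ≡ G (mod 10)] column 2 reads Q+A+carry(1)=G with A=6, G=8; with digits 2,3,6,8,9 already taken and all letters distinct, the only value for Q is 1. So Q=1.
Step 7. [col 3: T + V ≡ A (mod 10)] from column 3 (T=2, A=6, carry-in 0, digits 1,2,3,6,8,9 already taken and all letters distinct): V must equal 4 ⇒ V=4.
Step 8. [col 5: J + J ≡ Q (mod 10)] no forcing yet in column 5 (carry-in 1); J=5 is free and consistent — try it ⇒ J=5.
Step 9. [col 6: T + V ≡ X (mod 10)] column 6: given T=2, V=4, carry-in 1, and digits 1,2,3,4,5,6,8,9 already taken and all letters distinct, T+V≡X (mod 10) forces X=7, so X=7.

Answer: A=6, D=3, G=8, J=5, Q=1, T=2, V=4, X=7, Y=9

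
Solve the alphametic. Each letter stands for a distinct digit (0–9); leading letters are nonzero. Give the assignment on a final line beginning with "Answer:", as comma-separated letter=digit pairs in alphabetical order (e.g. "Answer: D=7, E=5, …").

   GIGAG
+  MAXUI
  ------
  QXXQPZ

Step 1. [col 1: G + I ≡ Z (mod 10)] Z=2 is one option consistent with column 1 (G + I ≡ Z (mod 10), carry-in 0) — take it, so Z=2.
Step 2. [col 1: G + I ≡ Z (mod 10)] no forcing yet in column 1 (carry-in 0); I=5 is free and consistent — try it. So I=5.
Step 3. [Q] Q is the leading digit of a 6-digit sum of two 5-digit numbers; the final carry is exactly 1. So Q=1.
Step 4. [col 1: G + I ≡ Z (mod 10)] from column 1 (I=5, Z=2, carry-in 0, digits 1,2,5 already taken and all letters distinct): G must equal 7. So G=7.
Step 5. [col 2: A + U ≡ P (mod 10)] no forcing yet in column 2 (carry-in 1); A=8 is free and consistent — try it. So A=8.
Step 6. [col 2: A + U ≡ P (mod 10)] P=9 is one option consistent with column 2 (A + U ≡ P (mod 10), carry-in 1) — take it, so P=9.
Step 7. [col 2: A + U ≡ P (mod 10)] column 2: given A=8, P=9, carry-in 1, and digits 1,2,5,7,8,9 already taken and all letters distinct, A+U≡P (mod 10) forces U=0. So U=0.
Step 8. [col 3: G + X ≡ Q (mod 10)] column 3 reads G+X+carry(0)=Q with G=7, Q=1; with digits 0,1,2,5,7,8,9 already taken and all letters distinct, the only value for X is 4, so X=4.
Step 9. [col 5: G + M ≡ X (mod 10)] from column 5 (G=7, X=4, carry-in 1, digits 0,1,2,4,5,7,8,9 already taken and all letters distinct): M must equal 6, so M=6.

Answer: A=8, G=7, I=5, M=6, P=9, Q=1, U=0, X=4, Z=2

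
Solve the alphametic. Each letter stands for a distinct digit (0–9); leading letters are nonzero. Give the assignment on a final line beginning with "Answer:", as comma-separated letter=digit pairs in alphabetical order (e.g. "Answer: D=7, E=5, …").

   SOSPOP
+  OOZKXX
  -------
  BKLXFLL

Step 1. [col 1: P + X ≡ L (mod 10)] no forcing yet in column 1 (carry-in 0); L=4 is free and consistent — try it, so L=4.
Step 2. [B] B is the leading digit of a 7-digit sum of two 6-digit numbers; the final carry is exactly 1. So B=1.
Step 3. [col 1: P + X ≡ L (mod 10)] several values work for X in column 1 (P + X ≡ L (mod 10), carry-in 0); try X=6. So X=6.
Step 4. [col 1: P + X ≡ L (mod 10)] column 1: given X=6, L=4, carry-in 0, and digits 1,4,6 already taken and all letters distinct, P+X≡L (mod 10) forces P=8 ⇒ P=8.
Step 5. [col 2: O + X ≡ L (mod 10)] column 2 reads O+X+carry(1)=L with X=6, L=4; with digits 1,4,6,8 already taken and all letters distinct, the only value for O is 7. So O=7.
Step 6. [col 3: P + K ≡ F (mod 10)] K=3 is one option consistent with column 3 (P + K ≡ F (mod 10), carry-in 1) — take it ⇒ K=3.
Step 7. [col 3: P + K ≡ F (mod 10)] column 3 reads P+K+carry(1)=F with P=8, K=3; with digits 1,3,4,6,7,8 already taken and all letters distinct, the only value for F is 2, so F=2.
Step 8. [col 4: S + Z ≡ X (mod 10)] several values work for S in column 4 (S + Z ≡ X (mod 10), carry-in 1); try S=5. So S=5.
Step 9. [col 4: S + Z ≡ X (mod 10)] from column 4 (S=5, X=6, carry-in 1, digits 1,2,3,4,5,6,7,8 already taken and all letters distinct): Z must equal 0, so Z=0.

Answer: B=1, F=2, K=3, L=4, O=7, P=8, S=5, X=6, Z=0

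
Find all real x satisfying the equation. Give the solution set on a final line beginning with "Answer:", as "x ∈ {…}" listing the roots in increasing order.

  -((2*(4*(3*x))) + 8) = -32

Step 1. [-((2*(4*(3*x))) + 8) = -32] LHS negated; negate both sides, so neg: (2*(4*(3*x))) + 8 = 32.
Step 2. [(2*(4*(3*x))) + 8 = 32] peel the +8: subtract 8 from each side. So sub: 2*(4*(3*x)) = 24.
Step 3. [2*(4*(3*x)) = 24] leading coefficient 2: divide by 2 ⇒ div: 4*(3*x) = 12.
Step 4. [4*(3*x) = 12] LHS = 4·(…); ÷4 both sides, so div: 3*x = 3.
Step 5. [3*x = 3] leading coefficient 3: divide by 3. So div: x = 1.

Answer: x ∈ {1}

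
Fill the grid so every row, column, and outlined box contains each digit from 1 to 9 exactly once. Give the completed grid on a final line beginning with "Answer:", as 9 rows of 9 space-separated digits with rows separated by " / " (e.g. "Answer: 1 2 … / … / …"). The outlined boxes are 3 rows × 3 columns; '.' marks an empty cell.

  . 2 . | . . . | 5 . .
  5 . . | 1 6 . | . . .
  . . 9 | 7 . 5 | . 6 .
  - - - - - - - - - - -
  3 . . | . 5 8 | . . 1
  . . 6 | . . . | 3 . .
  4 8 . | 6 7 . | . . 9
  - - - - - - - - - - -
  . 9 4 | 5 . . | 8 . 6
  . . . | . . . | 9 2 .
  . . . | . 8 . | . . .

Step 1. [r4c2∈{7}] only 7 remains possible at r4c2 ⇒ r4c2=7.
Step 2. [r6c6∈{1,2,3}] across row 6, 3 lands solely at r6c6. So r6c6=3.
Step 3. [r1c4∈{3,4,8,9}] across col 4, 8 lands solely at r1c4. So r1c4=8.
Step 4. [r6c3∈{1,2,5}] r6c3 is the only open cell in row 6 admitting 1, so r6c3=1.
Step 5. [r4c8∈{4}] r4c8 has the single candidate 4. So r4c8=4.
Step 6. [r4c4∈{2,9}] row 4 places 9 nowhere but r4c4. So r4c4=9.
Step 7. [r9c6∈{1,2,4,6,7,9}] 9 has one home in row 9: r9c6 ⇒ r9c6=9.
Step 8. [r1c6∈{4}] nothing but 4 survives at r1c6, so r1c6=4.
Step 9. [r2c6∈{2}] r2c6's peers cover all but 2 ⇒ r2c6=2.
Step 10. [r3c5∈{3}] only 3 remains possible at r3c5 ⇒ r3c5=3.
Step 11. [r7c8∈{1,3,7}] across row 7, 3 lands solely at r7c8 ⇒ r7c8=3.
Step 12. [r5c2∈{5}] r5c2 is down to just 5, so r5c2=5.
Step 13. [r8c6∈{1,6,7}] across col 6, 6 lands solely at r8c6, so r8c6=6.
Step 14. [r9c2∈{1,3,6}] 6 has one home in col 2: r9c2, so r9c2=6.
Step 15. [r4c3∈{2}] r4c3 is down to just 2, so r4c3=2.
Step 16. [r2c8∈{7,8,9}] row 2 places 9 nowhere but r2c8 ⇒ r2c8=9.
Step 17. [r6c7∈{2}] r6c7's peers cover all but 2. So r6c7=2.
Step 18. [r5c8∈{7,8}] col 8 places 8 nowhere but r5c8, so r5c8=8.
Step 19. [r5c9∈{7}] only 7 remains possible at r5c9, so r5c9=7.
Step 20. [r5c6∈{1}] only 1 remains possible at r5c6. So r5c6=1.
Step 21. [r1c1∈{1,6,7}] row 1 places 6 nowhere but r1c1 ⇒ r1c1=6.
Step 22. [r1c8∈{1,7}] r1c8 is the only open cell in row 1 admitting 1, so r1c8=1.
Step 23. [r3c7∈{4}] r3c7's peers cover all but 4, so r3c7=4.
Step 24. [r9c8∈{5,7}] in col 8, 7 fits only at r9c8 ⇒ r9c8=7.
Step 25. [r1c3∈{3,7}] across row 1, 7 lands solely at r1c3, so r1c3=7.
Step 26. [r8c1∈{1,7,8}] 7 has one home in row 8: r8c1. So r8c1=7.
Step 27. [r8c3∈{3,5,8}] r8c3 is the only open cell in row 8 admitting 8. So r8c3=8.
Step 28. [r2c3∈{3}] only 3 remains possible at r2c3 ⇒ r2c3=3.
Step 29. [r9c4∈{2,3,4}] r9c4 is the only open cell in row 9 admitting 3 ⇒ r9c4=3.
Step 30. [r8c4∈{4}] r8c4 is down to just 4 ⇒ r8c4=4.
Step 31. [r7c5∈{1,2}] r7c5 is the only open cell in box 8 admitting 2 ⇒ r7c5=2.
Step 32. [r7c1∈{1}] r7c1's peers cover all but 1 ⇒ r7c1=1.
Step 33. [r9c9∈{4,5}] row 9 places 4 nowhere but r9c9. So r9c9=4.
Step 34. [r3c9∈{2,8}] 2 has one home in row 3: r3c9 ⇒ r3c9=2.
Step 35. [r9c7∈{1}] nothing but 1 survives at r9c7, so r9c7=1.
Step 36. [r5c5∈{4}] r5c5's peers cover all but 4 ⇒ r5c5=4.
Step 37. [r2c2∈{4}] nothing but 4 survives at r2c2. So r2c2=4.
Step 38. [r8c2∈{3}] nothing but 3 survives at r8c2 ⇒ r8c2=3.
Step 39. [r8c5∈{1}] only 1 remains possible at r8c5, so r8c5=1.
Step 40. [r8c9∈{5}] only 5 remains possible at r8c9. So r8c9=5.
Step 41. [r2c9∈{8}] r2c9 has the single candidate 8, so r2c9=8.
Step 42. [r7c6∈{7}] nothing but 7 survives at r7c6, so r7c6=7.
Step 43. [r9c3∈{5}] r9c3 is down to just 5 ⇒ r9c3=5.
Step 44. [r3c1∈{8}] r3c1's peers cover all but 8 ⇒ r3c1=8.
Step 45. [r4c7∈{6}] only 6 remains possible at r4c7. So r4c7=6.
Step 46. [r5c1∈{9}] r5c1 is down to just 9. So r5c1=9.
Step 47. [r5c4∈{2}] only 2 remains possible at r5c4, so r5c4=2.
Step 48. [r9c1∈{2}] only 2 remains possible at r9c1 ⇒ r9c1=2.
Step 49. [r1c5∈{9}] r1c5 has the single candidate 9, so r1c5=9.
Step 50. [r2c7∈{7}] nothing but 7 survives at r2c7 ⇒ r2c7=7.
Step 51. [r6c8∈{5}] r6c8's peers cover all but 5 ⇒ r6c8=5.
Step 52. [r3c2∈{1}] r3c2's peers cover all but 1, so r3c2=1.
Step 53. [r1c9∈{3}] r1c9 is down to just 3, so r1c9=3.

Answer: 6 2 7 8 9 4 5 1 3 / 5 4 3 1 6 2 7 9 8 / 8 1 9 7 3 5 4 6 2 / 3 7 2 9 5 8 6 4 1 / 9 5 6 2 4 1 3 8 7 / 4 8 1 6 7 3 2 5 9 / 1 9 4 5 2 7 8 3 6 / 7 3 8 4 1 6 9 2 5 / 2 6 5 3 8 9 1 7 4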